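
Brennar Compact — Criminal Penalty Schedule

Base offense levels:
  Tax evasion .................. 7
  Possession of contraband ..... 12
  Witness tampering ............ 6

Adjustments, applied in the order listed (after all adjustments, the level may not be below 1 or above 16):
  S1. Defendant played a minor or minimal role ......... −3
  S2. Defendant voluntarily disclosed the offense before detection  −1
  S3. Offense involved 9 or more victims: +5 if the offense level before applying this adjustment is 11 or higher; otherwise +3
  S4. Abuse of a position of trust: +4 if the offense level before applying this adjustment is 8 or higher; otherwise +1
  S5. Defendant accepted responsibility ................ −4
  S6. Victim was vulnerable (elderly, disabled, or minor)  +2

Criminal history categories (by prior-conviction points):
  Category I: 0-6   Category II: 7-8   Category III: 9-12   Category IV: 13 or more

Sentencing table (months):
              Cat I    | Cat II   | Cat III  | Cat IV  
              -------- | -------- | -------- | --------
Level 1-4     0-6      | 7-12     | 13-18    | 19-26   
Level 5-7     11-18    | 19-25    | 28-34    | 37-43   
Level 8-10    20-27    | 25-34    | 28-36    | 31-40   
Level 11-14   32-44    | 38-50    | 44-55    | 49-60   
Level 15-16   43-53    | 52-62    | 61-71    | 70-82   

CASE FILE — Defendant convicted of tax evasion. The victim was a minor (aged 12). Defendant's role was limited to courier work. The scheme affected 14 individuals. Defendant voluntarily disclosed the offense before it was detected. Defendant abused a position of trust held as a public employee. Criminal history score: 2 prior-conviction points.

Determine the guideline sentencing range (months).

20-27 months

Base offense level for tax evasion: 7.
S1 applies: 7 − 3 = 4.
S2 applies: 4 − 1 = 3.
S3 applies (level before this adjustment is 3 < 11, so +3): 3 + 3 = 6.
S4 applies (level before this adjustment is 6 < 8, so +1): 6 + 1 = 7.
S6 applies: 7 + 2 = 9.
Final offense level: 9.
Criminal history: 2 prior points → Category I (0-6).
Level 9 falls in the 8-10 band.
Grid: Level 8-10 × Category I = 20-27 months.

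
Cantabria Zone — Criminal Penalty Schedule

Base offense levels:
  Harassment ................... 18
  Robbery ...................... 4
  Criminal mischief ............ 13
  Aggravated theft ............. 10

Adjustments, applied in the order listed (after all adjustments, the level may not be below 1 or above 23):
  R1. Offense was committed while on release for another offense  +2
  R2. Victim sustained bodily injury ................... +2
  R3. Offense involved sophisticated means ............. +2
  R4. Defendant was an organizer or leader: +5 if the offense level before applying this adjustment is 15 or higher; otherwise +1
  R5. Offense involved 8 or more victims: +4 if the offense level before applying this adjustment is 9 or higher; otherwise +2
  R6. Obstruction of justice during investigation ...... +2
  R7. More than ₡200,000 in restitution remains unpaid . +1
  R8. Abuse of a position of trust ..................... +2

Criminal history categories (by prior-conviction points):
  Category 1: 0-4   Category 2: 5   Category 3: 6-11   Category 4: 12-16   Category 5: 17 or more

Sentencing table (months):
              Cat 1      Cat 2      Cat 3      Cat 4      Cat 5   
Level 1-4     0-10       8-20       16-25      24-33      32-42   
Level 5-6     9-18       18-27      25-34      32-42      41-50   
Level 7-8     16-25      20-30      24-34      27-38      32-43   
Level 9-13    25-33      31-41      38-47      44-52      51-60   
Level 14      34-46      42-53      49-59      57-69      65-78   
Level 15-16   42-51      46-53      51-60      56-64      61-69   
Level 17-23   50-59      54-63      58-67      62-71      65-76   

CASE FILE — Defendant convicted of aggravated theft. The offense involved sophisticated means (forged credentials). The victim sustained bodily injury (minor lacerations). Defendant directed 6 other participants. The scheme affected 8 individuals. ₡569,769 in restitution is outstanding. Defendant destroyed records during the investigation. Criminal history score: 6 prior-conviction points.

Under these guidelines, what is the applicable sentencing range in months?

Base offense level for aggravated theft: 10.
R2 applies: 10 + 2 = 12.
R3 applies: 12 + 2 = 14.
R4 applies (level before this adjustment is 14 < 15, so +1): 14 + 1 = 15.
R5 applies (level before this adjustment is 15 ≥ 9, so +4): 15 + 4 = 19.
R6 applies: 19 + 2 = 21.
R7 applies: 21 + 1 = 22.
R8 does not apply.
Final offense level: 22.
Criminal history: 6 prior points → Category 3 (6-11).
Level 22 falls in the 17-23 band.
Grid: Level 17-23 × Category 3 = 58-67 months.

58-67 months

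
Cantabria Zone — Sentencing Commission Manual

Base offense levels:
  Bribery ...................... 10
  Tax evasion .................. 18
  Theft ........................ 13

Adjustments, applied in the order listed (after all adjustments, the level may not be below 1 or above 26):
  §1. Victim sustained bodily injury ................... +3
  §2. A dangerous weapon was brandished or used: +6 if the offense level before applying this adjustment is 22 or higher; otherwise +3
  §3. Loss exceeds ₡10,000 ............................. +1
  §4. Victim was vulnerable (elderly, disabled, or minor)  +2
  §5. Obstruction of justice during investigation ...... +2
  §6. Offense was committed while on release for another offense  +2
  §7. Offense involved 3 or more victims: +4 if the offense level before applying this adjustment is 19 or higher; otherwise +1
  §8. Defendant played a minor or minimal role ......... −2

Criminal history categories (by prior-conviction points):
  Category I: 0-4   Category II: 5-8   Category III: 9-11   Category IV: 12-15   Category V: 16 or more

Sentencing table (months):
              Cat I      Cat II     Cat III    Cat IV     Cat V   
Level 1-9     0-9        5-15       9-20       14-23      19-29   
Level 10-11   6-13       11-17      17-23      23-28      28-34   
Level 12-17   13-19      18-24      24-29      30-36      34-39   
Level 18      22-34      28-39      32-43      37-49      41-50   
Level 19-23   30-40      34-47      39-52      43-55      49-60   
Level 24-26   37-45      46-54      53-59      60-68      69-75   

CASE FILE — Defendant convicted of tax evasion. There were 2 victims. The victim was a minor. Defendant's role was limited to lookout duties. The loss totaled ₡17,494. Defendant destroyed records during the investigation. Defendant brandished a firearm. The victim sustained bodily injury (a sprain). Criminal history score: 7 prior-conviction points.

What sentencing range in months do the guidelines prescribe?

46-54 months

Base offense level for tax evasion: 18.
§1 applies: 18 + 3 = 21.
§2 applies (level before this adjustment is 21 < 22, so +3): 21 + 3 = 24.
§3 applies: 24 + 1 = 25.
§4 applies: 25 + 2 = 27.
§5 applies: 27 + 2 = 29.
§7 does not apply.
§8 applies: 29 − 2 = 27.
Level 27 exceeds the maximum of 26; capped at 26.
Final offense level: 26.
Criminal history: 7 prior points → Category II (5-8).
Level 26 falls in the 24-26 band.
Grid: Level 24-26 × Category II = 46-54 months.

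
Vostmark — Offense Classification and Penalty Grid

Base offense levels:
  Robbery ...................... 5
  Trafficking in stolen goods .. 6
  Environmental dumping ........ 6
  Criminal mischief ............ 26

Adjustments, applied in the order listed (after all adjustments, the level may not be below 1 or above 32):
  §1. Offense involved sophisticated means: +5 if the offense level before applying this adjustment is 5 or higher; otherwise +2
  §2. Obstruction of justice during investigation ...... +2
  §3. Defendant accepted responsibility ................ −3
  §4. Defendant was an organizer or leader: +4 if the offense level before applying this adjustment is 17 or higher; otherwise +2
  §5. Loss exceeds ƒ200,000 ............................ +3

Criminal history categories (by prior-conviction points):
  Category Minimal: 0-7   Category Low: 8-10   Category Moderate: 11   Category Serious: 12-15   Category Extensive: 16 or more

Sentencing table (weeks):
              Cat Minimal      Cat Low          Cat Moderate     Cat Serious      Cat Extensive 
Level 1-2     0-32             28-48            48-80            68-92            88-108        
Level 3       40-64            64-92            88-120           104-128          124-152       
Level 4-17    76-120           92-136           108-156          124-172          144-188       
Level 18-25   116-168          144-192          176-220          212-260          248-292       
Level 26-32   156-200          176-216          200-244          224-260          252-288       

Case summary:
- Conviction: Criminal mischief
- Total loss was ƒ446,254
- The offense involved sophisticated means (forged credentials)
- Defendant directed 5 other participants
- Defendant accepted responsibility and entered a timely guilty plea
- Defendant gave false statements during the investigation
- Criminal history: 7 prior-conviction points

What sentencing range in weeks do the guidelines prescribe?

Base offense level for criminal mischief: 26.
§1 applies (level before this adjustment is 26 ≥ 5, so +5): 26 + 5 = 31.
§2 applies: 31 + 2 = 33.
§3 applies: 33 − 3 = 30.
§4 applies (level before this adjustment is 30 ≥ 17, so +4): 30 + 4 = 34.
§5 applies: 34 + 3 = 37.
Level 37 exceeds the maximum of 32; capped at 32.
Final offense level: 32.
Criminal history: 7 prior points → Category Minimal (0-7).
Level 32 falls in the 26-32 band.
Grid: Level 26-32 × Category Minimal = 156-200 weeks.

156-200 weeks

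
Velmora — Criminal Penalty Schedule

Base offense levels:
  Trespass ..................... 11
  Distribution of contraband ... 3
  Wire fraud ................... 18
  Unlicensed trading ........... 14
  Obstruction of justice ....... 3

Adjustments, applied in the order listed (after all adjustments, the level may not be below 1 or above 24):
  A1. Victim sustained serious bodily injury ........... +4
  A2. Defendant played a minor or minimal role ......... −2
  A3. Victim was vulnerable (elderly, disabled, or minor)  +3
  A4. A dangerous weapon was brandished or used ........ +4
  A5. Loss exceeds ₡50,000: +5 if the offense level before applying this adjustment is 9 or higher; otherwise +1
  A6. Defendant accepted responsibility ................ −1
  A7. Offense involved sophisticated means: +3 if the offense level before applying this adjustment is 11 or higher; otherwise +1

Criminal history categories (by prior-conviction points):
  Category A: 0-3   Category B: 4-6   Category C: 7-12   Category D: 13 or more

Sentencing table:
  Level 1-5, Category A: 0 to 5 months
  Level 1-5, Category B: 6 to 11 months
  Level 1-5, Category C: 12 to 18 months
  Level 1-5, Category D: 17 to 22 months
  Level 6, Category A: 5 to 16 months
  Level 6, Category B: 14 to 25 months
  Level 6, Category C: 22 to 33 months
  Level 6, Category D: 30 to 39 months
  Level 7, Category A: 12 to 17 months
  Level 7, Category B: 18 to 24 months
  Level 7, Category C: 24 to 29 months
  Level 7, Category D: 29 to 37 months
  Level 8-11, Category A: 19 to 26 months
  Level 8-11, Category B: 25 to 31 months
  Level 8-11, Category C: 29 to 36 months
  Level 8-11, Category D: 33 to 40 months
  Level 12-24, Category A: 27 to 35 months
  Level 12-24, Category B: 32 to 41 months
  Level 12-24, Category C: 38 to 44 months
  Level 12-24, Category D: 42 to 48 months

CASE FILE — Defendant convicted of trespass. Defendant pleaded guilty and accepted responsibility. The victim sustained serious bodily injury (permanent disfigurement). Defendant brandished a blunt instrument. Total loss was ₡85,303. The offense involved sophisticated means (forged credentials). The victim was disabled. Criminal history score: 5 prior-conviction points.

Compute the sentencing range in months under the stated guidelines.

32-41 months

Base offense level for trespass: 11.
A1 applies: 11 + 4 = 15.
A2 does not apply.
A3 applies: 15 + 3 = 18.
A4 applies: 18 + 4 = 22.
A5 applies (level before this adjustment is 22 ≥ 9, so +5): 22 + 5 = 27.
A6 applies: 27 − 1 = 26.
A7 applies (level before this adjustment is 26 ≥ 11, so +3): 26 + 3 = 29.
Level 29 exceeds the maximum of 24; capped at 24.
Final offense level: 24.
Criminal history: 5 prior points → Category B (4-6).
Level 24 falls in the 12-24 band.
Grid: Level 12-24 × Category B = 32-41 months.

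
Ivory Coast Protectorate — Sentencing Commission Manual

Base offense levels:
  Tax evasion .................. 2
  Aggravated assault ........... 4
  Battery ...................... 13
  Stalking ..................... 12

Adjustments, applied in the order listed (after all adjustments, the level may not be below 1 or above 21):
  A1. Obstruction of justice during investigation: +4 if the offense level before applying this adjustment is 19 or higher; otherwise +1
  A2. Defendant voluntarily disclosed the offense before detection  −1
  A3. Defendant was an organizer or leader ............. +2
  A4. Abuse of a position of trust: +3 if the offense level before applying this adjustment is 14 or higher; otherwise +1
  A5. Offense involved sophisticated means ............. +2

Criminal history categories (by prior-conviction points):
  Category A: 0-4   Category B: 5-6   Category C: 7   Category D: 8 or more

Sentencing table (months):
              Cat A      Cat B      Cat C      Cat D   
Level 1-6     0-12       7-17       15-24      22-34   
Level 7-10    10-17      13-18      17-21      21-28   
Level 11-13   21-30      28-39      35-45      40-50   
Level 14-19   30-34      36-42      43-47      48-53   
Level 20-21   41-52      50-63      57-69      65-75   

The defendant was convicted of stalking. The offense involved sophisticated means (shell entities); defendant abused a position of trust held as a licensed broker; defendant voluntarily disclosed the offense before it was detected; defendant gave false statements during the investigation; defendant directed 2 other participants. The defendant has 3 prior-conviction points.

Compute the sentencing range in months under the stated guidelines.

30-34 months

Base offense level for stalking: 12.
A1 applies (level before this adjustment is 12 < 19, so +1): 12 + 1 = 13.
A2 applies: 13 − 1 = 12.
A3 applies: 12 + 2 = 14.
A4 applies (level before this adjustment is 14 ≥ 14, so +3): 14 + 3 = 17.
A5 applies: 17 + 2 = 19.
Final offense level: 19.
Criminal history: 3 prior points → Category A (0-4).
Level 19 falls in the 14-19 band.
Grid: Level 14-19 × Category A = 30-34 months.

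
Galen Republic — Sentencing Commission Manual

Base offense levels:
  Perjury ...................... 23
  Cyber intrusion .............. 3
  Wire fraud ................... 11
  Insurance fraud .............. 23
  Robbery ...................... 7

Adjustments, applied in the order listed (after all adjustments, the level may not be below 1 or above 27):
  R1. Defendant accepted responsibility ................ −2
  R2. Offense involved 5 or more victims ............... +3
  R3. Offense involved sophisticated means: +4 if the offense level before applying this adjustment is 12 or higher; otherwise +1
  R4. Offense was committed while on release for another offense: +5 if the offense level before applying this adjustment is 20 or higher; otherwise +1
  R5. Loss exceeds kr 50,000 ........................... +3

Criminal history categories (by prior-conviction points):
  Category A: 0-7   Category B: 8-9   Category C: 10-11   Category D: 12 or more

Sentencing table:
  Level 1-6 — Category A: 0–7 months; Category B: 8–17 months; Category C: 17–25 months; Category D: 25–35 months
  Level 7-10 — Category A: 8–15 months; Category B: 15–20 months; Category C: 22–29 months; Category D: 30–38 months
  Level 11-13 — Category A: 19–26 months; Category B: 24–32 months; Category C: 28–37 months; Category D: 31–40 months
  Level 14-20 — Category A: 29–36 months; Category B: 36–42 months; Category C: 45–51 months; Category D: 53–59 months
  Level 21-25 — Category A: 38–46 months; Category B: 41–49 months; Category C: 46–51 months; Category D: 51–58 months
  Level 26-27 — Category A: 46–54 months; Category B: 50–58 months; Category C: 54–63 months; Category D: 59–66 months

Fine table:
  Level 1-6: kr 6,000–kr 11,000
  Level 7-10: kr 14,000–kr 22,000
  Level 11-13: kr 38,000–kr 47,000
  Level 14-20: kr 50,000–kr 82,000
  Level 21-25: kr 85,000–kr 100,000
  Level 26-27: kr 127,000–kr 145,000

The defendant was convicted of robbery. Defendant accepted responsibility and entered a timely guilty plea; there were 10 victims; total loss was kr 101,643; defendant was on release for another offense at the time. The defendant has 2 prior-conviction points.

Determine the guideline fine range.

kr 38,000–kr 47,000

Base offense level for robbery: 7.
R1 applies: 7 − 2 = 5.
R2 applies: 5 + 3 = 8.
R4 applies (level before this adjustment is 8 < 20, so +1): 8 + 1 = 9.
R5 applies: 9 + 3 = 12.
Final offense level: 12.
Level 12 falls in the 11-13 band.
Fine table: Level 11-13 → kr 38,000–kr 47,000.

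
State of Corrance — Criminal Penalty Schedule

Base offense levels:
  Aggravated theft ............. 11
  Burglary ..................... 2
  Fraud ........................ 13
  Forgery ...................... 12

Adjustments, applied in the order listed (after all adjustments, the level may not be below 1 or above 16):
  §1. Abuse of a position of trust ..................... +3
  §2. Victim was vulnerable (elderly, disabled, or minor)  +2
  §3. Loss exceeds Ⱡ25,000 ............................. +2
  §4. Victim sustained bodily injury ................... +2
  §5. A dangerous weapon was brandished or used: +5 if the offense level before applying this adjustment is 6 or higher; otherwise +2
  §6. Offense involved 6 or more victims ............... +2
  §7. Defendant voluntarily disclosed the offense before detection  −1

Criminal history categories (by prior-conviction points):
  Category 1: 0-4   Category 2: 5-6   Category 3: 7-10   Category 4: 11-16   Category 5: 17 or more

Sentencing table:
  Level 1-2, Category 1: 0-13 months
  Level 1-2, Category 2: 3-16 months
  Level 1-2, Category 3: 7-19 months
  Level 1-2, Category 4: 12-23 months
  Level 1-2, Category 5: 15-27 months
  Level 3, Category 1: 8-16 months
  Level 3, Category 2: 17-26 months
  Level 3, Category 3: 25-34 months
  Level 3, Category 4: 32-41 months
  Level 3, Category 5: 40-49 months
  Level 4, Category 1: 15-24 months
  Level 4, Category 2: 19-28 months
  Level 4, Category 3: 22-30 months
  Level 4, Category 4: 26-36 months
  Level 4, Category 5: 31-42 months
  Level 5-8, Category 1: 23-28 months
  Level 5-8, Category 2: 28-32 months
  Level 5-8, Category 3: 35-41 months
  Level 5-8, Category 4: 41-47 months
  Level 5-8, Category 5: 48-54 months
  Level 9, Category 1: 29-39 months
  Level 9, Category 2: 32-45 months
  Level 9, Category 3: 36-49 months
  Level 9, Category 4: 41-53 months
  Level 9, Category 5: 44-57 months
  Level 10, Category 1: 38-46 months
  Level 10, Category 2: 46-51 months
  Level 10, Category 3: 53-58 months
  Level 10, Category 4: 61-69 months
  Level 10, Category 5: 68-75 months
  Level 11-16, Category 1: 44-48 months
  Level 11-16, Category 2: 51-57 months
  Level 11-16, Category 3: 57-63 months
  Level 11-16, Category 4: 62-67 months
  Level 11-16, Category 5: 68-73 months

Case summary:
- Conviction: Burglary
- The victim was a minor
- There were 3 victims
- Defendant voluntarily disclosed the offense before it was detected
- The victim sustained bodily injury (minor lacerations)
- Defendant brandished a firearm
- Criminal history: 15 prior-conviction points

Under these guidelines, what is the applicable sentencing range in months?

Base offense level for burglary: 2.
§2 applies: 2 + 2 = 4.
§3 does not apply.
§4 applies: 4 + 2 = 6.
§5 applies (level before this adjustment is 6 ≥ 6, so +5): 6 + 5 = 11.
§6 does not apply.
§7 applies: 11 − 1 = 10.
Final offense level: 10.
Criminal history: 15 prior points → Category 4 (11-16).
Level 10 falls in the 10 band.
Grid: Level 10 × Category 4 = 61-69 months.

61-69 months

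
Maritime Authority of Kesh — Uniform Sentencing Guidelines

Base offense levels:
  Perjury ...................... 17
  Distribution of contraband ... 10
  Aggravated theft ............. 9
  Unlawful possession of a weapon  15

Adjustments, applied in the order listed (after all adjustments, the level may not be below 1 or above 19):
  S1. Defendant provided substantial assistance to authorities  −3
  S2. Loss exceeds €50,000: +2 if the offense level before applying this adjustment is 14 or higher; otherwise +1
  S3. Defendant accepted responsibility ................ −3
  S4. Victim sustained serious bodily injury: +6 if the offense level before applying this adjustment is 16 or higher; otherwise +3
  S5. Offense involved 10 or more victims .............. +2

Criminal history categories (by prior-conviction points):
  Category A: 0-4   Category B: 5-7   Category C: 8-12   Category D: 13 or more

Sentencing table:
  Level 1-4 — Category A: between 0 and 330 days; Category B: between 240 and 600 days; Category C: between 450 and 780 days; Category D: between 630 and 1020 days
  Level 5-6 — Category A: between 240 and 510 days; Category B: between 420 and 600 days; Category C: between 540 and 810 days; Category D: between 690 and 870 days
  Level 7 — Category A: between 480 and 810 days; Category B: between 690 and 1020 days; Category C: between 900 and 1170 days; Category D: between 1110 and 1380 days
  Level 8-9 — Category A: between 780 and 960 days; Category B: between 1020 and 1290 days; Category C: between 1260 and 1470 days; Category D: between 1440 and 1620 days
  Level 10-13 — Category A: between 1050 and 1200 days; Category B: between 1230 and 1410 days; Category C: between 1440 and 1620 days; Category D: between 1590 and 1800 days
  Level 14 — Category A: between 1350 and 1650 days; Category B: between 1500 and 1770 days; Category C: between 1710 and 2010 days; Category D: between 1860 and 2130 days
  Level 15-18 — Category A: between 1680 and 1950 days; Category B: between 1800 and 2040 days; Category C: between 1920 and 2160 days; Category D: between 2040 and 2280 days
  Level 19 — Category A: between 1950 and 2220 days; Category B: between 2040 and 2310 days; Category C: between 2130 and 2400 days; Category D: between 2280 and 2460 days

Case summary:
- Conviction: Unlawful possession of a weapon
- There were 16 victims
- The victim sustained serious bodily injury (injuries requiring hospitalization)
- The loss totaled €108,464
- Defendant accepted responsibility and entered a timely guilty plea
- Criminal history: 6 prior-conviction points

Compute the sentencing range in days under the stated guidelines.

2040-2310 days

Base offense level for unlawful possession of a weapon: 15.
S2 applies (level before this adjustment is 15 ≥ 14, so +2): 15 + 2 = 17.
S3 applies: 17 − 3 = 14.
S4 applies (level before this adjustment is 14 < 16, so +3): 14 + 3 = 17.
S5 applies: 17 + 2 = 19.
Final offense level: 19.
Criminal history: 6 prior points → Category B (5-7).
Level 19 falls in the 19 band.
Grid: Level 19 × Category B = 2040-2310 days.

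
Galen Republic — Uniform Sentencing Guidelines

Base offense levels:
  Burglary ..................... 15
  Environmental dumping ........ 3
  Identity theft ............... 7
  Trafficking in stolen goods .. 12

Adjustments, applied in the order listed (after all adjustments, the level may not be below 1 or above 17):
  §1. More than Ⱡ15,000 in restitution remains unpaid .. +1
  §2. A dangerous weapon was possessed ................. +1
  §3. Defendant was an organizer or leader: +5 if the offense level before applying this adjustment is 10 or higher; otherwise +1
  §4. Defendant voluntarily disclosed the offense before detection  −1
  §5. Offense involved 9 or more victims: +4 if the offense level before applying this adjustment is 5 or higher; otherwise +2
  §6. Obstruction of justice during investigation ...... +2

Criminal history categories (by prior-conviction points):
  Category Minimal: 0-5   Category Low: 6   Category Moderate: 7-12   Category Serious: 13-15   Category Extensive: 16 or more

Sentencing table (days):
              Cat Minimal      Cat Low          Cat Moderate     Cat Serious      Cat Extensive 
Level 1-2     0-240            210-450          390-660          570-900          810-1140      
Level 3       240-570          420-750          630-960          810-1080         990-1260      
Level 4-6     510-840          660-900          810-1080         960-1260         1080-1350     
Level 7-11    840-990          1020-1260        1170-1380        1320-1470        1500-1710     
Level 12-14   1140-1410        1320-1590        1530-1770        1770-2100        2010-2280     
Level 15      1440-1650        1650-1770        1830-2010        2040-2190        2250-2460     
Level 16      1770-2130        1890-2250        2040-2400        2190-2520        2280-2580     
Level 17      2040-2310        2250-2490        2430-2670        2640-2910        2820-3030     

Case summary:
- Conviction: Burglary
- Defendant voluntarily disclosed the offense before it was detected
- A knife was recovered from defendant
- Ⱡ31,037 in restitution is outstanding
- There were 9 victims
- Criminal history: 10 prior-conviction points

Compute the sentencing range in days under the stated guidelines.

2430-2670 days

Base offense level for burglary: 15.
§1 applies: 15 + 1 = 16.
§2 applies: 16 + 1 = 17.
§4 applies: 17 − 1 = 16.
§5 applies (level before this adjustment is 16 ≥ 5, so +4): 16 + 4 = 20.
§6 does not apply.
Level 20 exceeds the maximum of 17; capped at 17.
Final offense level: 17.
Criminal history: 10 prior points → Category Moderate (7-12).
Level 17 falls in the 17 band.
Grid: Level 17 × Category Moderate = 2430-2670 days.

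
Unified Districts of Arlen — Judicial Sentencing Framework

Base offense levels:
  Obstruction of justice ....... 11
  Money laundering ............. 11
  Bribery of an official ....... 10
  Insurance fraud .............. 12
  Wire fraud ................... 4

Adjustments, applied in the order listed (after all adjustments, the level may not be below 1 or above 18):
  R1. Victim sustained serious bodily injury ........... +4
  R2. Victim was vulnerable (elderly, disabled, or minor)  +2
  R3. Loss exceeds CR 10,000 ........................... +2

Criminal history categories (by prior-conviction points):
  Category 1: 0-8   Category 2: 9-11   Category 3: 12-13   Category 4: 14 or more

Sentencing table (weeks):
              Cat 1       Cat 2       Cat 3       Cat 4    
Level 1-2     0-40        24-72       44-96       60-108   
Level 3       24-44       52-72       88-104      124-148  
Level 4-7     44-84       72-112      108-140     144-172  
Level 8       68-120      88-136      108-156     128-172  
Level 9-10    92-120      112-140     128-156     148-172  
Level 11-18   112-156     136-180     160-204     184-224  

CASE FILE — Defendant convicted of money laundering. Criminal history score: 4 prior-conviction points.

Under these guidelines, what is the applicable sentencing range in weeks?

112-156 weeks

Base offense level for money laundering: 11.
Final offense level: 11.
Criminal history: 4 prior points → Category 1 (0-8).
Level 11 falls in the 11-18 band.
Grid: Level 11-18 × Category 1 = 112-156 weeks.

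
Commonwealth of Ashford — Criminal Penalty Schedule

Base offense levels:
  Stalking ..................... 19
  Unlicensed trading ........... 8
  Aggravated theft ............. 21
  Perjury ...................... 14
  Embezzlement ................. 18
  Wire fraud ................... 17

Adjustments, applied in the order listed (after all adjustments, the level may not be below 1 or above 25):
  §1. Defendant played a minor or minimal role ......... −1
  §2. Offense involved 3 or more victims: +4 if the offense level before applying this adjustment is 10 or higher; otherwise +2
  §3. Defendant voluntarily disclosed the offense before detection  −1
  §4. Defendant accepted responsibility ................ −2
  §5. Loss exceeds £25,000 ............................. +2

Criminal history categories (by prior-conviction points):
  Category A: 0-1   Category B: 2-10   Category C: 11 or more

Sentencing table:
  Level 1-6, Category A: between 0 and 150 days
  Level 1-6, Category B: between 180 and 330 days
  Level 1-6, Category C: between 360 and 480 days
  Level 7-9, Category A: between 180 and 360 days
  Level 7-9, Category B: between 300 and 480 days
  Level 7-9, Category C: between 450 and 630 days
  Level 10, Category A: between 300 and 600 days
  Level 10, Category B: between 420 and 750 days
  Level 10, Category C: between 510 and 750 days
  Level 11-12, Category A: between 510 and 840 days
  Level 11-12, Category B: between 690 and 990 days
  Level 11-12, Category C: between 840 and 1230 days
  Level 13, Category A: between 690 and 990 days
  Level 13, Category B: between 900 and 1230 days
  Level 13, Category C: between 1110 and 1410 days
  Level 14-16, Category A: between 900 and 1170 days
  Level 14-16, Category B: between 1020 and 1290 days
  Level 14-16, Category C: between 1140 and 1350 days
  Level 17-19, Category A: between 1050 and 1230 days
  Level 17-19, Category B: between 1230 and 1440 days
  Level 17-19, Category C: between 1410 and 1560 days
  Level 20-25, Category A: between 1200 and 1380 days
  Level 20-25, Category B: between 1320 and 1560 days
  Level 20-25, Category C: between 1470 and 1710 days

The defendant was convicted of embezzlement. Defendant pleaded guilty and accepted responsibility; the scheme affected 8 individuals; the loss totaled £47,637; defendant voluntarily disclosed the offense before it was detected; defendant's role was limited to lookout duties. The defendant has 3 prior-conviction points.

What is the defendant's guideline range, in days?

1320-1560 days

Base offense level for embezzlement: 18.
§1 applies: 18 − 1 = 17.
§2 applies (level before this adjustment is 17 ≥ 10, so +4): 17 + 4 = 21.
§3 applies: 21 − 1 = 20.
§4 applies: 20 − 2 = 18.
§5 applies: 18 + 2 = 20.
Final offense level: 20.
Criminal history: 3 prior points → Category B (2-10).
Level 20 falls in the 20-25 band.
Grid: Level 20-25 × Category B = 1320-1560 days.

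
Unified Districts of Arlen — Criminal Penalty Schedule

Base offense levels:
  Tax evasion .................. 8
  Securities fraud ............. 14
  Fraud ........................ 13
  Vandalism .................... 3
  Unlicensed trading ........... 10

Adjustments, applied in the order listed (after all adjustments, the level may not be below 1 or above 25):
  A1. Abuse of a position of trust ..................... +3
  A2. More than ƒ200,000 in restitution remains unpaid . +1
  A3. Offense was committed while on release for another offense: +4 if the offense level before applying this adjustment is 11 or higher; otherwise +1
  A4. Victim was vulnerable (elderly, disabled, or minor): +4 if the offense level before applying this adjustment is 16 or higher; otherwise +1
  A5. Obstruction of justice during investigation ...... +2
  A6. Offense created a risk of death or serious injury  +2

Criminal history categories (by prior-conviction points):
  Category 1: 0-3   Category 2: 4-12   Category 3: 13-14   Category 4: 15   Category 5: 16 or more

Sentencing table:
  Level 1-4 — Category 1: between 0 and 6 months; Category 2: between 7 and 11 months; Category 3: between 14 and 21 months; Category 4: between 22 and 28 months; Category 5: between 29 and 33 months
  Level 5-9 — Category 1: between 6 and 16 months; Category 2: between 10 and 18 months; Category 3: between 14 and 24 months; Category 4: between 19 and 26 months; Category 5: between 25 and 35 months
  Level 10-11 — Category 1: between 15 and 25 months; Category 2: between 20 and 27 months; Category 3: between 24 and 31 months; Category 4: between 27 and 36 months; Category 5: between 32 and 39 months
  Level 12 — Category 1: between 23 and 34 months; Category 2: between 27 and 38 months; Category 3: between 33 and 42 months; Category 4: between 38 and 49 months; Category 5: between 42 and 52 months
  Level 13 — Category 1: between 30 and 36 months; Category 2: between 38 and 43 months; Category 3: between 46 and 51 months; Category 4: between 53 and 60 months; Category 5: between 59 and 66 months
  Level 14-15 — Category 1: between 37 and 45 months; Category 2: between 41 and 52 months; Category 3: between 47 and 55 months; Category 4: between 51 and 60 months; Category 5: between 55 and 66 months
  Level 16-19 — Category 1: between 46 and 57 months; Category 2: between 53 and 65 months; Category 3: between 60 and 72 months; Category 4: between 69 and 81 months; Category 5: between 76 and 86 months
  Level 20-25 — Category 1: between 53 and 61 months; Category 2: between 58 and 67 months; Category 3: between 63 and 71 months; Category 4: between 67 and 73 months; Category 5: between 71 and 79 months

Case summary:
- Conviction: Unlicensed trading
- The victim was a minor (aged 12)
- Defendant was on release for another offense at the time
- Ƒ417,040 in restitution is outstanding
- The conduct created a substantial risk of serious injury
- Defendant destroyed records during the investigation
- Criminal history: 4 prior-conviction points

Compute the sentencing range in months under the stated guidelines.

Base offense level for unlicensed trading: 10.
A2 applies: 10 + 1 = 11.
A3 applies (level before this adjustment is 11 ≥ 11, so +4): 11 + 4 = 15.
A4 applies (level before this adjustment is 15 < 16, so +1): 15 + 1 = 16.
A5 applies: 16 + 2 = 18.
A6 applies: 18 + 2 = 20.
Final offense level: 20.
Criminal history: 4 prior points → Category 2 (4-12).
Level 20 falls in the 20-25 band.
Grid: Level 20-25 × Category 2 = 58-67 months.

58-67 months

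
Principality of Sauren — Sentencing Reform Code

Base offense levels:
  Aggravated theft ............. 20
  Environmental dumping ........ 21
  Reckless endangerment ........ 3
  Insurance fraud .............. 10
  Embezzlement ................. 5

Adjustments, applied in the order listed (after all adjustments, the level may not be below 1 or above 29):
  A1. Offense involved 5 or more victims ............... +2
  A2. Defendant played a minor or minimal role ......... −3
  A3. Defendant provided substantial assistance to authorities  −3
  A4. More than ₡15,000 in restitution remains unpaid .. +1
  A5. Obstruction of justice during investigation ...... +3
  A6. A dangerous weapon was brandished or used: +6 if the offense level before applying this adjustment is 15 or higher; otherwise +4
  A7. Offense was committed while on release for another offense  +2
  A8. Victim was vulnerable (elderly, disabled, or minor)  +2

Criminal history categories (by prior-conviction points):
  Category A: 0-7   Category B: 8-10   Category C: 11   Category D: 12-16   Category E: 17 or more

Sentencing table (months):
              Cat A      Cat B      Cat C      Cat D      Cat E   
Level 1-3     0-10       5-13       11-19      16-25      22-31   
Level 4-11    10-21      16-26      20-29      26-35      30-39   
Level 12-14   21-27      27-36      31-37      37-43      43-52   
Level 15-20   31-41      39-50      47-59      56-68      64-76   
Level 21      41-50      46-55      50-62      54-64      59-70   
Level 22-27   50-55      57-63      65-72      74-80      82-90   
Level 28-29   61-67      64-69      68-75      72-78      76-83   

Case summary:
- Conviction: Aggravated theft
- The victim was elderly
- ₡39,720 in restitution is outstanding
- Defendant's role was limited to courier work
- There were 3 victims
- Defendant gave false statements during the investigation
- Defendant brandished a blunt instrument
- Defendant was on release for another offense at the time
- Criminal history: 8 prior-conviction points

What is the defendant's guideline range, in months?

Base offense level for aggravated theft: 20.
A1 does not apply.
A2 applies: 20 − 3 = 17.
A4 applies: 17 + 1 = 18.
A5 applies: 18 + 3 = 21.
A6 applies (level before this adjustment is 21 ≥ 15, so +6): 21 + 6 = 27.
A7 applies: 27 + 2 = 29.
A8 applies: 29 + 2 = 31.
Level 31 exceeds the maximum of 29; capped at 29.
Final offense level: 29.
Criminal history: 8 prior points → Category B (8-10).
Level 29 falls in the 28-29 band.
Grid: Level 28-29 × Category B = 64-69 months.

64-69 months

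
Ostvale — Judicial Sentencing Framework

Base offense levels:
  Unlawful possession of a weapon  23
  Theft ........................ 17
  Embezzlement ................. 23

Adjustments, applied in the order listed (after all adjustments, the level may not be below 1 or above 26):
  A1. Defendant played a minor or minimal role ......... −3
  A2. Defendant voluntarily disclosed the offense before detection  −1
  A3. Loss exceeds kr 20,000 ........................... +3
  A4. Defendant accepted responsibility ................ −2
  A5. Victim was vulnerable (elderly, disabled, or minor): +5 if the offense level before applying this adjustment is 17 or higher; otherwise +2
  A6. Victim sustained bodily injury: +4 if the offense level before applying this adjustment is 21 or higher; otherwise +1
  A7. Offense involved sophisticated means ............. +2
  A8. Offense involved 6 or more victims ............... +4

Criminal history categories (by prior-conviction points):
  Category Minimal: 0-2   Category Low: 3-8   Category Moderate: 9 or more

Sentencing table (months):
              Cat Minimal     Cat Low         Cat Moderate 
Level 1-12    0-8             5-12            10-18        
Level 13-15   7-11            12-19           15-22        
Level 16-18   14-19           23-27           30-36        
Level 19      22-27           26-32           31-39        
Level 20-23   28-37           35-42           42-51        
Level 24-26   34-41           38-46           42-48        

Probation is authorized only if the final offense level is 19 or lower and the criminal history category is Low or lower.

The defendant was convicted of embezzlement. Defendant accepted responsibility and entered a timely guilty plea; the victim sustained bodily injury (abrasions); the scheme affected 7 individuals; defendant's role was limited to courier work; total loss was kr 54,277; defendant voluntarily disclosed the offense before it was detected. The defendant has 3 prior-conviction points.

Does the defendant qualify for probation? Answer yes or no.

No

Base offense level for embezzlement: 23.
A1 applies: 23 − 3 = 20.
A2 applies: 20 − 1 = 19.
A3 applies: 19 + 3 = 22.
A4 applies: 22 − 2 = 20.
A5 does not apply.
A6 applies (level before this adjustment is 20 < 21, so +1): 20 + 1 = 21.
A7 does not apply.
A8 applies: 21 + 4 = 25.
Final offense level: 25.
Criminal history: 3 prior points → Category Low (3-8).
Level 25 falls in the 24-26 band.
Grid: Level 24-26 × Category Low = 38-46 months.
Probation check: level 25 > 19 and category Low ≤ Low → not eligible.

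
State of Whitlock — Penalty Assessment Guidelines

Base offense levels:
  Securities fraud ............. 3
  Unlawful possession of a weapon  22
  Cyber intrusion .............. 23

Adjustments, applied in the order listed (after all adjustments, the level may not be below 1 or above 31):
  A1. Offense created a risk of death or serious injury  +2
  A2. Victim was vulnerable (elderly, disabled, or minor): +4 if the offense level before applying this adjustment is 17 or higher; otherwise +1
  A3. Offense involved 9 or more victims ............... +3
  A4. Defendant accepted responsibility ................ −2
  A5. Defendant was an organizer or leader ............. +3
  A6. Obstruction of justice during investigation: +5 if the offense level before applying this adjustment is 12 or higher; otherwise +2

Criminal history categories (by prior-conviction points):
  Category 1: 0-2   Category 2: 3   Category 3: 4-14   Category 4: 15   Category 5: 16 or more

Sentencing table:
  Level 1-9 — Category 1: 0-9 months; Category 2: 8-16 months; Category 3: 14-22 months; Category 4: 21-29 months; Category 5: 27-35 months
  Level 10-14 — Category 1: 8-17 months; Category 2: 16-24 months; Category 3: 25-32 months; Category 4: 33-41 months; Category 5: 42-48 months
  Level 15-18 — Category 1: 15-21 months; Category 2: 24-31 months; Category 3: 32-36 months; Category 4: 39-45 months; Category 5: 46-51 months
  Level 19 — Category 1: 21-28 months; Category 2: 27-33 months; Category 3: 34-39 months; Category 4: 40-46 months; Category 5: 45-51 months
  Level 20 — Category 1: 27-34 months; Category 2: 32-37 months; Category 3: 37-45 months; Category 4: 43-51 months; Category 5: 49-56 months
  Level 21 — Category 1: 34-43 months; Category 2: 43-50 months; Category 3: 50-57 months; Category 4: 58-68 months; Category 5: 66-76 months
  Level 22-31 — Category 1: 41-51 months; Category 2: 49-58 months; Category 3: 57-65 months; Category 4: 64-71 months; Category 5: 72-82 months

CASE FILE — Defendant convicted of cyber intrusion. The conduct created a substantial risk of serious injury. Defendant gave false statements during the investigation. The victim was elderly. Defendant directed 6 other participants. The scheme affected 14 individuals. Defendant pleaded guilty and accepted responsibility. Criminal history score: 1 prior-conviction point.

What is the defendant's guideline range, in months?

Base offense level for cyber intrusion: 23.
A1 applies: 23 + 2 = 25.
A2 applies (level before this adjustment is 25 ≥ 17, so +4): 25 + 4 = 29.
A3 applies: 29 + 3 = 32.
A4 applies: 32 − 2 = 30.
A5 applies: 30 + 3 = 33.
A6 applies (level before this adjustment is 33 ≥ 12, so +5): 33 + 5 = 38.
Level 38 exceeds the maximum of 31; capped at 31.
Final offense level: 31.
Criminal history: 1 prior point → Category 1 (0-2).
Level 31 falls in the 22-31 band.
Grid: Level 22-31 × Category 1 = 41-51 months.

41-51 months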